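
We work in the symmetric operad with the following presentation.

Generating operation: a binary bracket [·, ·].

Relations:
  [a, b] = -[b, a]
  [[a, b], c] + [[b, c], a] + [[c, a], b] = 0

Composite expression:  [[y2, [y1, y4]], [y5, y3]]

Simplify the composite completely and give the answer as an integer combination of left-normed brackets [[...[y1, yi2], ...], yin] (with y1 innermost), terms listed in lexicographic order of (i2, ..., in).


[[[[y1, y4], y2], y3], y5] - [[[[y1, y4], y2], y5], y3]

Left-normed coefficients sit on the y1-initial expansion words.
Composite bracket: [[y2, [y1, y4]], [y5, y3]]
Under [a, b] = ab - ba we get 16 signed associative words (2^4 = 16).
Keep just the words that open with y1:
  the word y1y4y2y3y5 carries sign +1 and contributes +[[[[y1, y4], y2], y3], y5]
  the word y1y4y2y5y3 carries sign -1 and contributes -[[[[y1, y4], y2], y5], y3]


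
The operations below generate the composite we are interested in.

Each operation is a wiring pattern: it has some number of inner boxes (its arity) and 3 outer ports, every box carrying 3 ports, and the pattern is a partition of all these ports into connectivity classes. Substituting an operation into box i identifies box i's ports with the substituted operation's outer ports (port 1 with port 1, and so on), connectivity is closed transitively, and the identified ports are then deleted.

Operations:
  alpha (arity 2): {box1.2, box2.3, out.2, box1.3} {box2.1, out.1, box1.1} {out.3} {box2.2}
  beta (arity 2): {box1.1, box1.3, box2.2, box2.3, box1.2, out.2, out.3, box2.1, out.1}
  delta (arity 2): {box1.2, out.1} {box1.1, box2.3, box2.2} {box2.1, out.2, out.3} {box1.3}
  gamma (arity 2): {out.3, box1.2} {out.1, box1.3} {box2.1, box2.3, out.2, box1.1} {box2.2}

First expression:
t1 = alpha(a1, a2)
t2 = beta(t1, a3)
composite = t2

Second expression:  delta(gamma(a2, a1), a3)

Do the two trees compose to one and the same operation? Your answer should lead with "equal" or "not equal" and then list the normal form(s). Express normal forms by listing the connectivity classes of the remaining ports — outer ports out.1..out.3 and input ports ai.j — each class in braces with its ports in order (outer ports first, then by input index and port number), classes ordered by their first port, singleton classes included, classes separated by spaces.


not equal — first {out.1, out.2, out.3, a1.1, a1.2, a1.3, a2.1, a2.3, a3.1, a3.2, a3.3} {a2.2}, second {out.1, a1.1, a1.3, a2.1} {out.2, out.3, a3.1} {a1.2} {a2.2} {a2.3, a3.2, a3.3}

In normal form, the first expression is {out.1, out.2, out.3, a1.1, a1.2, a1.3, a2.1, a2.3, a3.1, a3.2, a3.3} {a2.2}
In normal form, the second expression is {out.1, a1.1, a1.3, a2.1} {out.2, out.3, a3.1} {a1.2} {a2.2} {a2.3, a3.2, a3.3}
No match — not equal.


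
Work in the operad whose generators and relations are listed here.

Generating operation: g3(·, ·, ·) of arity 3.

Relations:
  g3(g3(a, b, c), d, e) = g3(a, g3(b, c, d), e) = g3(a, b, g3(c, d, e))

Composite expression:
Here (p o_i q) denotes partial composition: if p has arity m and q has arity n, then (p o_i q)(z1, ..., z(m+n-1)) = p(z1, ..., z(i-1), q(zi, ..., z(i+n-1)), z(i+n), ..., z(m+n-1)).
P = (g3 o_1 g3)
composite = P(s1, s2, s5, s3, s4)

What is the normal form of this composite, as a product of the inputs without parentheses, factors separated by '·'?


Every regrouping of g3 is equal, so read the s-inputs in written order.
g3(s1, s2, s5) unparenthesizes to s1 · s2 · s5
g3(g3(s1, s2, s5), s3, s4) unparenthesizes to s1 · s2 · s5 · s3 · s4

s1 · s2 · s5 · s3 · s4


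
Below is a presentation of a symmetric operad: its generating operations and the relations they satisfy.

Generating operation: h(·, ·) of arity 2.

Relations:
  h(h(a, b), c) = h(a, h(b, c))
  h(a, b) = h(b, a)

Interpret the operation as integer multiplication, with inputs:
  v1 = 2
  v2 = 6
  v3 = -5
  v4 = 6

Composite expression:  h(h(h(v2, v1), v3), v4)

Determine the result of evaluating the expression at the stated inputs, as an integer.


-360

h(v2, v1) = 12
h(h(v2, v1), v3) = -60
h(h(h(v2, v1), v3), v4) = -360


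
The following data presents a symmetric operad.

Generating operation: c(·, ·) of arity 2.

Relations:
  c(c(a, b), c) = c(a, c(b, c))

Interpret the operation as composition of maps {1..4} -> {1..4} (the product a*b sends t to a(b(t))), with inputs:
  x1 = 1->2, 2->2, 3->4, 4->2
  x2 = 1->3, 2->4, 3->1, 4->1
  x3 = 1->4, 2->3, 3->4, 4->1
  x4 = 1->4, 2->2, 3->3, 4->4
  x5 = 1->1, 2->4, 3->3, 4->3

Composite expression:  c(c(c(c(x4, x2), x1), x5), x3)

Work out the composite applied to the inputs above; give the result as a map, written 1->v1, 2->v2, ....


1->4, 2->4, 3->4, 4->4

c(x4, x2) = 1->3, 2->4, 3->4, 4->4
c(c(x4, x2), x1) = 1->4, 2->4, 3->4, 4->4
c(c(c(x4, x2), x1), x5) = 1->4, 2->4, 3->4, 4->4
c(c(c(c(x4, x2), x1), x5), x3) = 1->4, 2->4, 3->4, 4->4


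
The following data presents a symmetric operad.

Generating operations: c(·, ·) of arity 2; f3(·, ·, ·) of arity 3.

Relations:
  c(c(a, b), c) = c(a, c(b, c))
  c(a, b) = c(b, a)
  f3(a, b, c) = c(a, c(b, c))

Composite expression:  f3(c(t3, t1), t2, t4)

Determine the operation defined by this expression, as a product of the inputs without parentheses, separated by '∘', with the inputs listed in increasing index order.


t1 ∘ t2 ∘ t3 ∘ t4

Any arrangement under f3 is one operation, so sort the t-inputs.
c(t3, t1) linearizes to t3 ∘ t1
f3(c(t3, t1), t2, t4) linearizes to t3 ∘ t1 ∘ t2 ∘ t4
the factors in increasing index order: t1 ∘ t2 ∘ t3 ∘ t4


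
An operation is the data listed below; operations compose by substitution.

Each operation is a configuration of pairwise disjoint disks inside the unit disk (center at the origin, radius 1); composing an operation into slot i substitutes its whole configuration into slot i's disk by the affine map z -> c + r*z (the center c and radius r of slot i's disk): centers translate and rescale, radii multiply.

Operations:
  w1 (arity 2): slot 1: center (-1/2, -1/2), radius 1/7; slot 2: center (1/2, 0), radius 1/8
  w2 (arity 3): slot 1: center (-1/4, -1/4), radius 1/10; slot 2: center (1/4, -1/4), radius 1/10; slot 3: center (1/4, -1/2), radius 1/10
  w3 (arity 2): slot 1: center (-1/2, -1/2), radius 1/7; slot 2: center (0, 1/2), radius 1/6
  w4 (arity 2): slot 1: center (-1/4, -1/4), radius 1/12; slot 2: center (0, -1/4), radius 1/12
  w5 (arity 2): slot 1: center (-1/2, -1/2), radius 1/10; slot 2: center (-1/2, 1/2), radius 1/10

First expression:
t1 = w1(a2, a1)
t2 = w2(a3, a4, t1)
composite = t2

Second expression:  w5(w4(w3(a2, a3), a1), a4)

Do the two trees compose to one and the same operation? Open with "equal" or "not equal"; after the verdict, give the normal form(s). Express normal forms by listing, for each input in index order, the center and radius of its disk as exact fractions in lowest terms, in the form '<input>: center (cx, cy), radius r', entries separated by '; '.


not equal; the first gives a1: center (3/10, -1/2), radius 1/80; a2: center (1/5, -11/20), radius 1/70; a3: center (-1/4, -1/4), radius 1/10; a4: center (1/4, -1/4), radius 1/10 and the second a1: center (-1/2, -21/40), radius 1/120; a2: center (-127/240, -127/240), radius 1/840; a3: center (-21/40, -25/48), radius 1/720; a4: center (-1/2, 1/2), radius 1/10

The first expression, normalized: a1: center (3/10, -1/2), radius 1/80; a2: center (1/5, -11/20), radius 1/70; a3: center (-1/4, -1/4), radius 1/10; a4: center (1/4, -1/4), radius 1/10
The second expression, normalized: a1: center (-1/2, -21/40), radius 1/120; a2: center (-127/240, -127/240), radius 1/840; a3: center (-21/40, -25/48), radius 1/720; a4: center (-1/2, 1/2), radius 1/10
The normal forms differ: not equal.


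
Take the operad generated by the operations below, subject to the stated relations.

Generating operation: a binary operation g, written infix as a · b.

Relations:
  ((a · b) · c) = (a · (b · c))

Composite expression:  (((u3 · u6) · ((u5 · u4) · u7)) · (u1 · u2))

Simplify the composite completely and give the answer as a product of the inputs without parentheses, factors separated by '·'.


u3 · u6 · u5 · u4 · u7 · u1 · u2

All parenthesizations of g agree; list the u-inputs left to right.
(u3 · u6) spells out as u3 · u6
(u5 · u4) spells out as u5 · u4
((u5 · u4) · u7) spells out as u5 · u4 · u7
((u3 · u6) · ((u5 · u4) · u7)) spells out as u3 · u6 · u5 · u4 · u7
(u1 · u2) spells out as u1 · u2
(((u3 · u6) · ((u5 · u4) · u7)) · (u1 · u2)) spells out as u3 · u6 · u5 · u4 · u7 · u1 · u2


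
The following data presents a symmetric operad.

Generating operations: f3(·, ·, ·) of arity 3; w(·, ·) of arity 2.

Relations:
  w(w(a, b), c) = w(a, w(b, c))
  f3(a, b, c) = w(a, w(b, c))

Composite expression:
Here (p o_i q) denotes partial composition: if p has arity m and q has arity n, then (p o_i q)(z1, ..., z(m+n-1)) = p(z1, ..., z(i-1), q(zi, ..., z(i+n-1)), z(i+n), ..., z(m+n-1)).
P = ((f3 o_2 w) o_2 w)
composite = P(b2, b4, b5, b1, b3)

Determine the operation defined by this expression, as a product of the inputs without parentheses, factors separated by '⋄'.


b2 ⋄ b4 ⋄ b5 ⋄ b1 ⋄ b3

Key point: f3 is associative — brackets drop, the b-order remains.
w(b4, b5) linearizes to b4 ⋄ b5
w(w(b4, b5), b1) linearizes to b4 ⋄ b5 ⋄ b1
f3(b2, w(w(b4, b5), b1), b3) linearizes to b2 ⋄ b4 ⋄ b5 ⋄ b1 ⋄ b3


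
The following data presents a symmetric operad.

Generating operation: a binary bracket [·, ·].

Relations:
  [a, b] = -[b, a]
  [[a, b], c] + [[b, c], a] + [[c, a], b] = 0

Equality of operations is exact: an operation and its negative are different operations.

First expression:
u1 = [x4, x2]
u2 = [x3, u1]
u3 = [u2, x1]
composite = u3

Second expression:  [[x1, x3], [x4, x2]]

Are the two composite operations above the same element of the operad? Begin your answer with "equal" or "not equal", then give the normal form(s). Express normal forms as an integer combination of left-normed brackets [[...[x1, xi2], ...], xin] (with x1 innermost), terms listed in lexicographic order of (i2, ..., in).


not equal — first -[[[x1, x2], x4], x3] + [[[x1, x3], x2], x4] - [[[x1, x3], x4], x2] + [[[x1, x4], x2], x3], second -[[[x1, x3], x2], x4] + [[[x1, x3], x4], x2]

Normal form of the first expression: -[[[x1, x2], x4], x3] + [[[x1, x3], x2], x4] - [[[x1, x3], x4], x2] + [[[x1, x4], x2], x3]
Normal form of the second expression: -[[[x1, x3], x2], x4] + [[[x1, x3], x4], x2]
Different reductions; not equal.


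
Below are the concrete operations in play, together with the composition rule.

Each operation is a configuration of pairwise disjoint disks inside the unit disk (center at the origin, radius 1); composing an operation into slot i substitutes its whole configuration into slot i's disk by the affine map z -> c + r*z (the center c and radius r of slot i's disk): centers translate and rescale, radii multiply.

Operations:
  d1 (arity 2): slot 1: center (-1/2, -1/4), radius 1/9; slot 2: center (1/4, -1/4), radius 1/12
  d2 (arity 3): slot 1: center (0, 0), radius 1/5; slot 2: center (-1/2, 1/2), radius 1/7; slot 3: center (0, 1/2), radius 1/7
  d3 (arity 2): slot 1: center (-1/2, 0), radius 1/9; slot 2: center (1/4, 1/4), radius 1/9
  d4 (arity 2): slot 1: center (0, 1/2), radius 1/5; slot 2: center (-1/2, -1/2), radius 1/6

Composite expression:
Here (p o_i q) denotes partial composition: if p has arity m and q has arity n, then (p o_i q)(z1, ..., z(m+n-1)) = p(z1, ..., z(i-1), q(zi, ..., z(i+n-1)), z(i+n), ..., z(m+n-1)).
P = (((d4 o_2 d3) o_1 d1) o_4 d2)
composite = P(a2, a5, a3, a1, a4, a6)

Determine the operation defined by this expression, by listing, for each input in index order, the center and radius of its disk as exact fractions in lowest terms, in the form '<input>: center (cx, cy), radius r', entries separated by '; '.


Below d4, radii multiply path by path; the a-disk centers shift.
input a2: composing its 2 substitution steps yields center (-1/10, 9/20), radius 1/45
input a5: composing its 2 substitution steps yields center (1/20, 9/20), radius 1/60
input a3: composing its 2 substitution steps yields center (-7/12, -1/2), radius 1/54
input a1: composing its 3 substitution steps yields center (-11/24, -11/24), radius 1/270
input a4: composing its 3 substitution steps yields center (-101/216, -97/216), radius 1/378
input a6: composing its 3 substitution steps yields center (-11/24, -97/216), radius 1/378

a1: center (-11/24, -11/24), radius 1/270; a2: center (-1/10, 9/20), radius 1/45; a3: center (-7/12, -1/2), radius 1/54; a4: center (-101/216, -97/216), radius 1/378; a5: center (1/20, 9/20), radius 1/60; a6: center (-11/24, -97/216), radius 1/378


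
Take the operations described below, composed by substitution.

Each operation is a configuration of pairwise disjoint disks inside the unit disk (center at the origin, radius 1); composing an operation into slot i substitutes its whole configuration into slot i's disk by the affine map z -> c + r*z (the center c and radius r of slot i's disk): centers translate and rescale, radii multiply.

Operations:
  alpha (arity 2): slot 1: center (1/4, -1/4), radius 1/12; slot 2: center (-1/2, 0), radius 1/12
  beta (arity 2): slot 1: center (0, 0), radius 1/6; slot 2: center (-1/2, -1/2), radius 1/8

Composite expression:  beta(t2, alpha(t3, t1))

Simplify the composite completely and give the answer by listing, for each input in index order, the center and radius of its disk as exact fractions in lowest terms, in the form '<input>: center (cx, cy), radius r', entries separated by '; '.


t1: center (-9/16, -1/2), radius 1/96; t2: center (0, 0), radius 1/6; t3: center (-15/32, -17/32), radius 1/96

Only the slot chain above each t matters under beta; compose those maps.
input t2: applying the 1 nested substitution gives center (0, 0), radius 1/6
input t3: applying the 2 nested substitutions gives center (-15/32, -17/32), radius 1/96
input t1: applying the 2 nested substitutions gives center (-9/16, -1/2), radius 1/96


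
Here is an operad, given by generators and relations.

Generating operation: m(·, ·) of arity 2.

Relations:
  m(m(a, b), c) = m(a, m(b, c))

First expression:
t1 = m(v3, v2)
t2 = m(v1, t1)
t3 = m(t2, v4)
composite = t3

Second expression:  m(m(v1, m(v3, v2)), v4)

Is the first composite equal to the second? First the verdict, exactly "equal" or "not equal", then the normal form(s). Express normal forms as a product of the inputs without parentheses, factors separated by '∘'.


equal; both compose to v1 ∘ v3 ∘ v2 ∘ v4


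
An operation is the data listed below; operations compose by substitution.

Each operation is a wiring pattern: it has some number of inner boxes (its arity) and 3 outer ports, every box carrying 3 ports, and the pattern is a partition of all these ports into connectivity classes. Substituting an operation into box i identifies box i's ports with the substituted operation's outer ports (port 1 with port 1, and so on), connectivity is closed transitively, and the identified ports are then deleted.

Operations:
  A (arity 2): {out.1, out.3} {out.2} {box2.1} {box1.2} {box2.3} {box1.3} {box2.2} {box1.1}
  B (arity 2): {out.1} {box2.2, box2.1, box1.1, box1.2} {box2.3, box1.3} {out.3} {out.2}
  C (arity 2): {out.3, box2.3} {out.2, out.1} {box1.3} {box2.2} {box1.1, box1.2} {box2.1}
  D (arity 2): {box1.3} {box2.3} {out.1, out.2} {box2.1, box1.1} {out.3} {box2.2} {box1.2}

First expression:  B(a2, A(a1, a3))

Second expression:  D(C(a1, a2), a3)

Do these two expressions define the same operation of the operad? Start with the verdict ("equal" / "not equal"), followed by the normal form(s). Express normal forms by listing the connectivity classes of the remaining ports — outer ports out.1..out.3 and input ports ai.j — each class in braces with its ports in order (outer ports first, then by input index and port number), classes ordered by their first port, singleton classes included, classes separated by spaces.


not equal: they reduce to {out.1} {out.2} {out.3} {a1.1} {a1.2} {a1.3} {a2.1, a2.2, a2.3} {a3.1} {a3.2} {a3.3} and {out.1, out.2} {out.3} {a1.1, a1.2} {a1.3} {a2.1} {a2.2} {a2.3} {a3.1} {a3.2} {a3.3}


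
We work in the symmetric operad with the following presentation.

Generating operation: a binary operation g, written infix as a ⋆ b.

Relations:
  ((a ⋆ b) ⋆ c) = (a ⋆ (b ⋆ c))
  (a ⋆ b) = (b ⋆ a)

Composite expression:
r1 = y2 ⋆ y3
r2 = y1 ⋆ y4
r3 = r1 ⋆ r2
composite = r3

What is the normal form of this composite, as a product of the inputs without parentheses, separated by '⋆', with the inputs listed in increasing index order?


Key point: g commutes, so take the y-inputs in any fixed order.
(y2 ⋆ y3) spells out as y2 ⋆ y3
(y1 ⋆ y4) spells out as y1 ⋆ y4
((y2 ⋆ y3) ⋆ (y1 ⋆ y4)) spells out as y2 ⋆ y3 ⋆ y1 ⋆ y4
rearranged into index order: y1 ⋆ y2 ⋆ y3 ⋆ y4

y1 ⋆ y2 ⋆ y3 ⋆ y4


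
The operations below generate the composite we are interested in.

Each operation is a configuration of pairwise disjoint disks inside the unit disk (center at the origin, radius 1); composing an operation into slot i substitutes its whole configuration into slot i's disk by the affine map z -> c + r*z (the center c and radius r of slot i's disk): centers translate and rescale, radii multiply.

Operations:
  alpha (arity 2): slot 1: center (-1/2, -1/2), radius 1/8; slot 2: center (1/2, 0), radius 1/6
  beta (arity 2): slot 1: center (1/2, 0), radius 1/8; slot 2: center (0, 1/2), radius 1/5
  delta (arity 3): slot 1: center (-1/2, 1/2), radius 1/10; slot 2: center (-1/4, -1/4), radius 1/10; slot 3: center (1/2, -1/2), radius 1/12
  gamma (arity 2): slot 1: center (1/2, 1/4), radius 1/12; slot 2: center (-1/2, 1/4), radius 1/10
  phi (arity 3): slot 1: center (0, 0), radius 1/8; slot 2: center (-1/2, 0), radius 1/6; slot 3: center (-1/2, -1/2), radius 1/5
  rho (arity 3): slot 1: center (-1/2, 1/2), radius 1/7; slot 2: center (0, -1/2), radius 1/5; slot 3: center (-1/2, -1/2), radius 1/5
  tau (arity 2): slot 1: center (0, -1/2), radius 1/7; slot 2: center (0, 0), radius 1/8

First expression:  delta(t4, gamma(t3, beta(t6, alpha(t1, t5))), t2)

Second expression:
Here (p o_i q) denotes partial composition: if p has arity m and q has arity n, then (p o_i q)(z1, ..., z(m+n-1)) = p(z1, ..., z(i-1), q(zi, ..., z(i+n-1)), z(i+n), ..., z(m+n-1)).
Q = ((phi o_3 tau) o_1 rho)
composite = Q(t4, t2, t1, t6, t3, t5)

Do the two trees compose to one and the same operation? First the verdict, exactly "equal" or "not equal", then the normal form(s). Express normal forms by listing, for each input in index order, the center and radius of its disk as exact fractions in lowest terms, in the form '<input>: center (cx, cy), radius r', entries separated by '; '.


The first expression, normalized: t1: center (-301/1000, -221/1000), radius 1/4000; t2: center (1/2, -1/2), radius 1/12; t3: center (-1/5, -9/40), radius 1/120; t4: center (-1/2, 1/2), radius 1/10; t5: center (-299/1000, -11/50), radius 1/3000; t6: center (-59/200, -9/40), radius 1/800
The second expression, normalized: t1: center (-1/16, -1/16), radius 1/40; t2: center (0, -1/16), radius 1/40; t3: center (-1/2, -3/5), radius 1/35; t4: center (-1/16, 1/16), radius 1/56; t5: center (-1/2, -1/2), radius 1/40; t6: center (-1/2, 0), radius 1/6
Different reductions; not equal.

not equal: they reduce to t1: center (-301/1000, -221/1000), radius 1/4000; t2: center (1/2, -1/2), radius 1/12; t3: center (-1/5, -9/40), radius 1/120; t4: center (-1/2, 1/2), radius 1/10; t5: center (-299/1000, -11/50), radius 1/3000; t6: center (-59/200, -9/40), radius 1/800 and t1: center (-1/16, -1/16), radius 1/40; t2: center (0, -1/16), radius 1/40; t3: center (-1/2, -3/5), radius 1/35; t4: center (-1/16, 1/16), radius 1/56; t5: center (-1/2, -1/2), radius 1/40; t6: center (-1/2, 0), radius 1/6


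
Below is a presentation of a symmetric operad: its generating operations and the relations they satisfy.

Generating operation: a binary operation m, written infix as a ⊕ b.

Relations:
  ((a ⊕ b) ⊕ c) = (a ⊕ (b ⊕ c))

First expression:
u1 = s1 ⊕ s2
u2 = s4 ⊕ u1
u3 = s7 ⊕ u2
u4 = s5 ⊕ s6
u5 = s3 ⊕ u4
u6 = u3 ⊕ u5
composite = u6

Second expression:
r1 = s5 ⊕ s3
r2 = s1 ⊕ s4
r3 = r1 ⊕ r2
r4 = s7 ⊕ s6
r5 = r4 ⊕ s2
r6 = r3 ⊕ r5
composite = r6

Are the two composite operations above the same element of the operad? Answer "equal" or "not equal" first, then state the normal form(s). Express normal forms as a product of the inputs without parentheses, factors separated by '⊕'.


Normal form of the first expression: s7 ⊕ s4 ⊕ s1 ⊕ s2 ⊕ s3 ⊕ s5 ⊕ s6
Normal form of the second expression: s5 ⊕ s3 ⊕ s1 ⊕ s4 ⊕ s7 ⊕ s6 ⊕ s2
They disagree, so not equal.

not equal — first s7 ⊕ s4 ⊕ s1 ⊕ s2 ⊕ s3 ⊕ s5 ⊕ s6, second s5 ⊕ s3 ⊕ s1 ⊕ s4 ⊕ s7 ⊕ s6 ⊕ s2


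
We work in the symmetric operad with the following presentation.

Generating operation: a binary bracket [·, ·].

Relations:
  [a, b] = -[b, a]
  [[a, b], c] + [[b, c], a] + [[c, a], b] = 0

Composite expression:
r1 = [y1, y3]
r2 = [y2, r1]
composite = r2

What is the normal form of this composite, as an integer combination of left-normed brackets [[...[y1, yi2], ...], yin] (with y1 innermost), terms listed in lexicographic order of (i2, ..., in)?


Antisymmetry and Jacobi reduce to y1-anchored left-normed brackets.
Composite bracket: [y2, [y1, y3]]
Full expansion: 4 signed words from ab - ba (2^2 = 4).
Words beginning with y1 determine it all:
  the word y1y3y2 carries sign -1 and contributes -[[y1, y3], y2]

-[[y1, y3], y2]


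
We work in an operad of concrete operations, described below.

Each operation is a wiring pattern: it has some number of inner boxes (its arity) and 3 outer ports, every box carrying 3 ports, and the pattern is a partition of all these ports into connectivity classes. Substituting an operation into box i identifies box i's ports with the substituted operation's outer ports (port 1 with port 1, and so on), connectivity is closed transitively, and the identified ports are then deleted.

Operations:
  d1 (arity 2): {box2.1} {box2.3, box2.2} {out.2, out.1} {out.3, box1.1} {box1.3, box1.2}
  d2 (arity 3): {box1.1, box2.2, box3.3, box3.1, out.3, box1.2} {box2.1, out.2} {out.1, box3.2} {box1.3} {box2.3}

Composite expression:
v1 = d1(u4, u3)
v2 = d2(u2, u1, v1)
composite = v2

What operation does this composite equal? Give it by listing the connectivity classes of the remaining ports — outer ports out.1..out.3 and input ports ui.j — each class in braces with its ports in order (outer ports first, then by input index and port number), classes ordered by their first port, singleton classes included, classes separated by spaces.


{out.1, out.3, u1.2, u2.1, u2.2, u4.1} {out.2, u1.1} {u1.3} {u2.3} {u3.1} {u3.2, u3.3} {u4.2, u4.3}

Substituting into d2 glues patterns; closure does the rest.
through d1, on inputs (u4, u3): {out.1, out.2} {out.3, u4.1} {u3.1} {u3.2, u3.3} {u4.2, u4.3} (out.j = stage outer ports)
through d2, on inputs (u2, u1, u4, u3): {out.1, out.3, u1.2, u2.1, u2.2, u4.1} {out.2, u1.1} {u1.3} {u2.3} {u3.1} {u3.2, u3.3} {u4.2, u4.3} (out.j = stage outer ports)


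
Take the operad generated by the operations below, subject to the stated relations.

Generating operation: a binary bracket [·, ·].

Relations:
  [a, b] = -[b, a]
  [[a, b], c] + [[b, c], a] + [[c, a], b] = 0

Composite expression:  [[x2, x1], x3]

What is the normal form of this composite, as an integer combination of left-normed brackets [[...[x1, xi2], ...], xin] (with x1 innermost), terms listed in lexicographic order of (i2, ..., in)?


-[[x1, x2], x3]

Antisymmetry and Jacobi reduce to x1-anchored left-normed brackets.
Composite bracket: [[x2, x1], x3]
Each bracket splits as ab - ba, giving 4 signed words (2^2 = 4).
Coefficients come from the x1-initial words:
  x1x2x3 appears with sign -1, giving the term -[[x1, x2], x3]


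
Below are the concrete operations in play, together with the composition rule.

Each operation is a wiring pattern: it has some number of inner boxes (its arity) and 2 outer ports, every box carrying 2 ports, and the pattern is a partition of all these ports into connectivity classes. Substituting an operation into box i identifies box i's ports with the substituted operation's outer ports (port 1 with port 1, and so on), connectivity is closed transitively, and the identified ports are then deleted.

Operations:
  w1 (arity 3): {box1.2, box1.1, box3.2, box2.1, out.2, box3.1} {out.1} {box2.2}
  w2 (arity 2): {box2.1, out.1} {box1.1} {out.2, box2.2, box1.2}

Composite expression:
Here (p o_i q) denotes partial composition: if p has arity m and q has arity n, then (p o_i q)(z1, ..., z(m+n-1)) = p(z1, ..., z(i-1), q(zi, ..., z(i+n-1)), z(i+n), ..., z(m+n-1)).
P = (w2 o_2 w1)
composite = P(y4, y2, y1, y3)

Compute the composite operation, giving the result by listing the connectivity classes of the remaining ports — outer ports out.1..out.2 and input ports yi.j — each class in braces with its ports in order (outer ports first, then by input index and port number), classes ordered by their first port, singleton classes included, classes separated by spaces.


Two ports join when wires chain via w2-identified ports.
w1 over (y2, y1, y3) gives {out.1} {out.2, y1.1, y2.1, y2.2, y3.1, y3.2} {y1.2}, out.j being that stage's outer ports
w2 over (y4, y2, y1, y3) gives {out.1} {out.2, y1.1, y2.1, y2.2, y3.1, y3.2, y4.2} {y1.2} {y4.1}, out.j being that stage's outer ports

{out.1} {out.2, y1.1, y2.1, y2.2, y3.1, y3.2, y4.2} {y1.2} {y4.1}


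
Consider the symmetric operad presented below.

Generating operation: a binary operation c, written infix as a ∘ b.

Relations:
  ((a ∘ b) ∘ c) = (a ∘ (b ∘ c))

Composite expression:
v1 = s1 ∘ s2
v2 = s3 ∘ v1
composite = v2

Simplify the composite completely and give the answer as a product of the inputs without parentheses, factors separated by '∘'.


s3 ∘ s1 ∘ s2


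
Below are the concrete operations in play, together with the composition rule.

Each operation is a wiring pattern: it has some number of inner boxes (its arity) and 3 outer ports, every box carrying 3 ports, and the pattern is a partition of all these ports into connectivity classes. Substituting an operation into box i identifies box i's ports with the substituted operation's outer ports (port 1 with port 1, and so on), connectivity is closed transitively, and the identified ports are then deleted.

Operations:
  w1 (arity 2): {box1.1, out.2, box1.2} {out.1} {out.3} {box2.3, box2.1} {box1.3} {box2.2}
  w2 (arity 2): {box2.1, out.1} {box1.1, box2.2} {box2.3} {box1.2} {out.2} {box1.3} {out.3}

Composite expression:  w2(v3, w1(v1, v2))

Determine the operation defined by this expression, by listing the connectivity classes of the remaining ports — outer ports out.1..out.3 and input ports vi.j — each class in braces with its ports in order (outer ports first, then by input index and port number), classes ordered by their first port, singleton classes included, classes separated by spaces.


{out.1} {out.2} {out.3} {v1.1, v1.2, v3.1} {v1.3} {v2.1, v2.3} {v2.2} {v3.2} {v3.3}

Substituting into w2 glues patterns; closure does the rest.
w1 over (v1, v2) gives {out.1} {out.2, v1.1, v1.2} {out.3} {v1.3} {v2.1, v2.3} {v2.2}, out.j being that stage's outer ports
w2 over (v3, v1, v2) gives {out.1} {out.2} {out.3} {v1.1, v1.2, v3.1} {v1.3} {v2.1, v2.3} {v2.2} {v3.2} {v3.3}, out.j being that stage's outer ports


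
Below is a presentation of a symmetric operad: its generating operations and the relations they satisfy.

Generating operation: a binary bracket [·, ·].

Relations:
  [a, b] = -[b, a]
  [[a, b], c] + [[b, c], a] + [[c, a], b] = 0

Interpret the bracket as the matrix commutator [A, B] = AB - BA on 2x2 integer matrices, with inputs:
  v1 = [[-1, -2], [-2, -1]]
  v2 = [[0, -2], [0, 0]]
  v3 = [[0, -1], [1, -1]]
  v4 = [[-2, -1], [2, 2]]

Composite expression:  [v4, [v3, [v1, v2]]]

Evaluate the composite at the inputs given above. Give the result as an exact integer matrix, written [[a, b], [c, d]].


[v1, v2] = [[-4, 0], [0, 4]]
[v3, [v1, v2]] = [[0, -8], [-8, 0]]
[v4, [v3, [v1, v2]]] = [[24, 32], [-32, -24]]

[[24, 32], [-32, -24]]


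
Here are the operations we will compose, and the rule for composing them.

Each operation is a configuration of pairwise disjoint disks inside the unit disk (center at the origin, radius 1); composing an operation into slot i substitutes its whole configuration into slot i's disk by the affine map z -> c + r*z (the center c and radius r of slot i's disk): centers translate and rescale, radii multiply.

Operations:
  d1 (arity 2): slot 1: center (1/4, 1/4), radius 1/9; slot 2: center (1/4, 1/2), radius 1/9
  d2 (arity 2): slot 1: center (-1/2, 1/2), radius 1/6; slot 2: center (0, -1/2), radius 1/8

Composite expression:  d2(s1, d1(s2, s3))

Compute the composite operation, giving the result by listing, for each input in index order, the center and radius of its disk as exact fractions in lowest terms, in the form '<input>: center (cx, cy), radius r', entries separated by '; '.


s1: center (-1/2, 1/2), radius 1/6; s2: center (1/32, -15/32), radius 1/72; s3: center (1/32, -7/16), radius 1/72

Below d2, radii multiply path by path; the s-disk centers shift.
for s1, the 1-step affine chain lands on center (-1/2, 1/2), radius 1/6
for s2, the 2-step affine chain lands on center (1/32, -15/32), radius 1/72
for s3, the 2-step affine chain lands on center (1/32, -7/16), radius 1/72


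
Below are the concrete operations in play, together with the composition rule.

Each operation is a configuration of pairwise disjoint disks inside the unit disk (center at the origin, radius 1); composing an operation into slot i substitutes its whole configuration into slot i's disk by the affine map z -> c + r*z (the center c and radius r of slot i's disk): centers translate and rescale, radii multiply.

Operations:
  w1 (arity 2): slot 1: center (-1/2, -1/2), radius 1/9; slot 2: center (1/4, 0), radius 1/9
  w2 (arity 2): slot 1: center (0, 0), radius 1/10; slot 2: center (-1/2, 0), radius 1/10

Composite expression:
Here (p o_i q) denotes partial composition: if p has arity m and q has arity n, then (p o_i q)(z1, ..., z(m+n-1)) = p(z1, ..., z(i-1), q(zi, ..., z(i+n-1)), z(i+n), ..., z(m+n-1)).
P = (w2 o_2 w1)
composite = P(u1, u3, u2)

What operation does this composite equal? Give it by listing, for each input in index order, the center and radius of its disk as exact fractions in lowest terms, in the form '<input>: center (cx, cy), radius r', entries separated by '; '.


u1: center (0, 0), radius 1/10; u2: center (-19/40, 0), radius 1/90; u3: center (-11/20, -1/20), radius 1/90

Follow each u-input down from w2: c' goes to c + r*c', radius to r*r'.
input u1: composing its 1 substitution step yields center (0, 0), radius 1/10
input u3: composing its 2 substitution steps yields center (-11/20, -1/20), radius 1/90
input u2: composing its 2 substitution steps yields center (-19/40, 0), radius 1/90


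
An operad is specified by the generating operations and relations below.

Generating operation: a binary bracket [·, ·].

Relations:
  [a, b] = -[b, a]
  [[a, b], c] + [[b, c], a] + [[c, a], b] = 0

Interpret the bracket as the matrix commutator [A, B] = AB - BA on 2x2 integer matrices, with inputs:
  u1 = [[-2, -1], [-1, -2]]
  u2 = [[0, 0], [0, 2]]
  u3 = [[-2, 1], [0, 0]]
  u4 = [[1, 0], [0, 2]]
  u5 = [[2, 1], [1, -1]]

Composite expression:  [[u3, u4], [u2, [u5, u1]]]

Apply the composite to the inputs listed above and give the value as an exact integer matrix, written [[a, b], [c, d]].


[[6, 0], [0, -6]]

[u3, u4] = [[0, 1], [0, 0]]
[u5, u1] = [[0, -3], [3, 0]]
[u2, [u5, u1]] = [[0, 6], [6, 0]]
[[u3, u4], [u2, [u5, u1]]] = [[6, 0], [0, -6]]


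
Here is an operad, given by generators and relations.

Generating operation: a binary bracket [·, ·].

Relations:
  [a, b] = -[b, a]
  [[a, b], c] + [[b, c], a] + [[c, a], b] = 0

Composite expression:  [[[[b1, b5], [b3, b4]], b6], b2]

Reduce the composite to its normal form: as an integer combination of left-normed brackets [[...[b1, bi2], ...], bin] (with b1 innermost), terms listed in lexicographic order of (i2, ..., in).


[[[[[b1, b5], b3], b4], b6], b2] - [[[[[b1, b5], b4], b3], b6], b2]

In the tensor algebra, words opening b1 carry the b1-anchored form.
Composite bracket: [[[[b1, b5], [b3, b4]], b6], b2]
The bracket unfolds into 32 signed words via [a, b] = ab - ba (2^5 = 32).
Keep just the words that open with b1:
  sign of b1b5b3b4b6b2 is +1, so it contributes +[[[[[b1, b5], b3], b4], b6], b2]
  sign of b1b5b4b3b6b2 is -1, so it contributes -[[[[[b1, b5], b4], b3], b6], b2]


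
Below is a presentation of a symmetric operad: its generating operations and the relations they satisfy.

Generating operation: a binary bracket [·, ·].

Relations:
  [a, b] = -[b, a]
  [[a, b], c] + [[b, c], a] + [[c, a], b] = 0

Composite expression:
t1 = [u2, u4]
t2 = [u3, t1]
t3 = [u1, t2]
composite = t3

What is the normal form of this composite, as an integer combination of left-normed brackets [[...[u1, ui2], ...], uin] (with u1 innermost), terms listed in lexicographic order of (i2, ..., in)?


Expand each bracket as ab - ba; the u1-initial words give the coefficients.
Composite bracket: [u1, [u3, [u2, u4]]]
Under [a, b] = ab - ba we get 8 signed associative words (2^3 = 8).
Only words starting with u1 matter:
  u1u2u4u3 appears with sign -1, giving the term -[[[u1, u2], u4], u3]
  u1u3u2u4 appears with sign +1, giving the term +[[[u1, u3], u2], u4]
  u1u3u4u2 appears with sign -1, giving the term -[[[u1, u3], u4], u2]
  u1u4u2u3 appears with sign +1, giving the term +[[[u1, u4], u2], u3]

-[[[u1, u2], u4], u3] + [[[u1, u3], u2], u4] - [[[u1, u3], u4], u2] + [[[u1, u4], u2], u3]


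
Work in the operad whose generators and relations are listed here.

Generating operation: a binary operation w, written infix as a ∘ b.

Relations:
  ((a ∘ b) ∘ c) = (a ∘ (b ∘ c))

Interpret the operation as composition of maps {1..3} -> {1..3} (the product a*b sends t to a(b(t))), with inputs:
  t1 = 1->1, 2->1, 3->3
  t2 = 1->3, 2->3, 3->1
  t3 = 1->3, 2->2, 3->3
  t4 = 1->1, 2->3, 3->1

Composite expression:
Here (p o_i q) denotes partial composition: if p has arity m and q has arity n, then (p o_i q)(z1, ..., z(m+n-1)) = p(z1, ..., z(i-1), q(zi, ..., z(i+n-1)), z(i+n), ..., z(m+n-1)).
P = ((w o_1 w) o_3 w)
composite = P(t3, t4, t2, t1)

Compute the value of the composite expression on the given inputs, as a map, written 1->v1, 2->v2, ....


1->3, 2->3, 3->3

(t3 ∘ t4) = 1->3, 2->3, 3->3
(t2 ∘ t1) = 1->3, 2->3, 3->1
((t3 ∘ t4) ∘ (t2 ∘ t1)) = 1->3, 2->3, 3->3


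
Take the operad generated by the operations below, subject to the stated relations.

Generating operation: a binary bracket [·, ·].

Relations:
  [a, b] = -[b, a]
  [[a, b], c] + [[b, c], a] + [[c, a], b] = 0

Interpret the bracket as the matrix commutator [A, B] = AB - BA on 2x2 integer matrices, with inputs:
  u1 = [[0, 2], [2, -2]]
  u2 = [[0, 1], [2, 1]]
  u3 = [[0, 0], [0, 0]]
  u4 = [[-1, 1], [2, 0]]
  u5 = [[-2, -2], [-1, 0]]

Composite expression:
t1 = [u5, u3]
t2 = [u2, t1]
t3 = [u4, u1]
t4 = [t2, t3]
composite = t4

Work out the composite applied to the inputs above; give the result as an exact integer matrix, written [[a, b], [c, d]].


[u5, u3] = [[0, 0], [0, 0]]
[u2, [u5, u3]] = [[0, 0], [0, 0]]
[u4, u1] = [[-2, -4], [6, 2]]
[[u2, [u5, u3]], [u4, u1]] = [[0, 0], [0, 0]]

[[0, 0], [0, 0]]


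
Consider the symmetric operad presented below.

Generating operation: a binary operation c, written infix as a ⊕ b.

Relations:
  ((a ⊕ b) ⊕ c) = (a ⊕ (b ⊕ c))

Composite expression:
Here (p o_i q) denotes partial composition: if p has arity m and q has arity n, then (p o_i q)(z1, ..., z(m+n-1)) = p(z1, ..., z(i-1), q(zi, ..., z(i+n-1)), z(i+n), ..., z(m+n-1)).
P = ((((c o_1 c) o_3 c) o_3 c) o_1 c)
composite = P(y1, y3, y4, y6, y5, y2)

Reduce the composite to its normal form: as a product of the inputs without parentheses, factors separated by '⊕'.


Key point: c is associative — brackets drop, the y-order remains.
(y1 ⊕ y3) unparenthesizes to y1 ⊕ y3
((y1 ⊕ y3) ⊕ y4) unparenthesizes to y1 ⊕ y3 ⊕ y4
(y6 ⊕ y5) unparenthesizes to y6 ⊕ y5
((y6 ⊕ y5) ⊕ y2) unparenthesizes to y6 ⊕ y5 ⊕ y2
(((y1 ⊕ y3) ⊕ y4) ⊕ ((y6 ⊕ y5) ⊕ y2)) unparenthesizes to y1 ⊕ y3 ⊕ y4 ⊕ y6 ⊕ y5 ⊕ y2

y1 ⊕ y3 ⊕ y4 ⊕ y6 ⊕ y5 ⊕ y2


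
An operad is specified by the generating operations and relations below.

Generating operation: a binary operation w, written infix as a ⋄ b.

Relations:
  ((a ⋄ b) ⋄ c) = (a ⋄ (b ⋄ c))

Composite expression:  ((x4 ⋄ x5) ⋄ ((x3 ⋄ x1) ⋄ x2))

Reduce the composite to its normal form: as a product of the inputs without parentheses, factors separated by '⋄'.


The w-tree's shape is irrelevant; the x-reading-order decides.
(x4 ⋄ x5) flattens to x4 ⋄ x5
(x3 ⋄ x1) flattens to x3 ⋄ x1
((x3 ⋄ x1) ⋄ x2) flattens to x3 ⋄ x1 ⋄ x2
((x4 ⋄ x5) ⋄ ((x3 ⋄ x1) ⋄ x2)) flattens to x4 ⋄ x5 ⋄ x3 ⋄ x1 ⋄ x2

x4 ⋄ x5 ⋄ x3 ⋄ x1 ⋄ x2


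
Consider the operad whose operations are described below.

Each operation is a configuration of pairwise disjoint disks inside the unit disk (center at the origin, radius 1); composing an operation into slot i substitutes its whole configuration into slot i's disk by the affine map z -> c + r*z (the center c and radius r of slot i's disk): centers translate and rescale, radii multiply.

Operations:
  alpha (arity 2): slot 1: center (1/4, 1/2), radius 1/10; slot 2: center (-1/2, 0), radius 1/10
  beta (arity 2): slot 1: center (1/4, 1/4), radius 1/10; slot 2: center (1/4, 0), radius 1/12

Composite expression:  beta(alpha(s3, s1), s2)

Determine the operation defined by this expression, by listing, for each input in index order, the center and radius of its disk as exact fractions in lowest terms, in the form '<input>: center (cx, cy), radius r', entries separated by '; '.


s1: center (1/5, 1/4), radius 1/100; s2: center (1/4, 0), radius 1/12; s3: center (11/40, 3/10), radius 1/100

Follow each s-input down from beta: c' goes to c + r*c', radius to r*r'.
for s3, the 2-step affine chain lands on center (11/40, 3/10), radius 1/100
for s1, the 2-step affine chain lands on center (1/5, 1/4), radius 1/100
for s2, the 1-step affine chain lands on center (1/4, 0), radius 1/12


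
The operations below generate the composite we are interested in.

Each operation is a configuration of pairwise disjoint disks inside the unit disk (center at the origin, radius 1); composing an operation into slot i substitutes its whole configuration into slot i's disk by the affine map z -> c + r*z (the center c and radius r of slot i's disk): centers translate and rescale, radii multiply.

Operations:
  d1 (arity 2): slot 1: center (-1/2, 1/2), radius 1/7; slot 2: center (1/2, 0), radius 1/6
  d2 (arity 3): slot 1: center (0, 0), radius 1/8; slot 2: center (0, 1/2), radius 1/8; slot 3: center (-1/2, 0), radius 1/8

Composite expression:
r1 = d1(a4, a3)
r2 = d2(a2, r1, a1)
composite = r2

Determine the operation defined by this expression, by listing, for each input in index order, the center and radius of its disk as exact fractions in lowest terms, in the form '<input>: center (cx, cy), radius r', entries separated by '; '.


a1: center (-1/2, 0), radius 1/8; a2: center (0, 0), radius 1/8; a3: center (1/16, 1/2), radius 1/48; a4: center (-1/16, 9/16), radius 1/56


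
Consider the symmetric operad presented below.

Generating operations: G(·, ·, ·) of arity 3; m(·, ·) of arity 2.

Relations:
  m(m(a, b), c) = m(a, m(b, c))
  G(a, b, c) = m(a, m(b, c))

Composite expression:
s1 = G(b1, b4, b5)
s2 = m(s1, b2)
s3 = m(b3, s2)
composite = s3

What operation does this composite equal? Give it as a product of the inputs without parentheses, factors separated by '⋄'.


b3 ⋄ b1 ⋄ b4 ⋄ b5 ⋄ b2

Under associativity of m, the answer is the b's in reading order.
G(b1, b4, b5) spells out as b1 ⋄ b4 ⋄ b5
m(G(b1, b4, b5), b2) spells out as b1 ⋄ b4 ⋄ b5 ⋄ b2
m(b3, m(G(b1, b4, b5), b2)) spells out as b3 ⋄ b1 ⋄ b4 ⋄ b5 ⋄ b2
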